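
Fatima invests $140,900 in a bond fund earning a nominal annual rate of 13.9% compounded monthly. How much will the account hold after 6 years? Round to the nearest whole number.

Growth factor = (1 + 0.139/12)^72 ≈ 2.29150023883.
A ≈ 140,900 × 2.29150023883 ≈ 322,872.3837.

$322,872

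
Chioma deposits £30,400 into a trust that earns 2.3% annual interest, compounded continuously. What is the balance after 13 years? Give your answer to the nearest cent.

A = P·e^(rt) = 30,400·e^(0.023·13) = 30,400·e^0.299.
e^0.299 ≈ 1.3485096235, so A ≈ 40,994.6926.

£40,994.69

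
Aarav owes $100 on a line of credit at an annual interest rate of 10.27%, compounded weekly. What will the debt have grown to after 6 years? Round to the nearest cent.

$185.08

Periodic rate = 10.27%/52 = 0.001975; periods = 52·6 = 312.
A = 100·(1 + 0.001975)^312 ≈ 100·1.85075248 ≈ 185.0752.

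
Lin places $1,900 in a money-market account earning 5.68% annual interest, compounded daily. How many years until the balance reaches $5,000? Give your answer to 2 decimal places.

17.04 years

We need (1 + 0.000155616)^(365t) = 2.6316, so 365t = ln 2.6316 / ln 1.000156 ≈ 6218.2332.
t ≈ 6218.2332/365 = 17.0363 years.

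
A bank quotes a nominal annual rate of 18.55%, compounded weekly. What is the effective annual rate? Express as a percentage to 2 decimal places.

EAR = (1 + 18.55%/52)^52 − 1 = (1 + 0.00356731)^52 − 1.
(1 + 0.00356731)^52 ≈ 1.203423, so EAR ≈ 20.34229%.

20.34%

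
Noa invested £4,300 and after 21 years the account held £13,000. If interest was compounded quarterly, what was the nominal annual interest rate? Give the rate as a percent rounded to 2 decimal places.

The 84-period growth factor is 13,000/4,300 = 3.02326.
r/4 = 3.02326^(1/84) − 1 ≈ 0.0132578, so r ≈ 4·0.0132578 = 5.30310%.

5.30%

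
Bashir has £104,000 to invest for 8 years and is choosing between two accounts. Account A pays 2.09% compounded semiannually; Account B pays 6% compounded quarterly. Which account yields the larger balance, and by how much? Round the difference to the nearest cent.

Account B, by £44,653.31

A: (1 + 0.01045)^16 ≈ 1.18096561179, so 104,000 × 1.18096561179 ≈ 122,820.4236.
B: (1 + 0.015)^32 ≈ 1.61032432016, so 104,000 × 1.61032432016 ≈ 167,473.7293.
Difference ≈ 44,653.3057 in favor of B.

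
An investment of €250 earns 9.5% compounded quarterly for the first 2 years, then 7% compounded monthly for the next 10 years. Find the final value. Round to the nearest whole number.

€606

After 2 years at 9.5%: 250 × 1.20656665 ≈ 301.6417.
Then 10 years at 7%: 301.6417 × 2.00966138 ≈ 606.1976.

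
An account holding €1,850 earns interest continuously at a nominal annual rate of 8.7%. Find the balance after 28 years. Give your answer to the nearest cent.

A = P·e^(rt) = 1,850·e^(0.087·28) = 1,850·e^2.436.
e^2.436 ≈ 11.427240242, so A ≈ 21,140.3944.

€21,140.39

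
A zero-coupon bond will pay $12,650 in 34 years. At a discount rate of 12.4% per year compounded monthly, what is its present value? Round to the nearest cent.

Periodic rate = 12.4%/12 = 0.0103333; 408 periods.
P = 12,650/(1 + 0.124/12)^408 ≈ 12,650/66.311692445 ≈ 190.7658.

$190.77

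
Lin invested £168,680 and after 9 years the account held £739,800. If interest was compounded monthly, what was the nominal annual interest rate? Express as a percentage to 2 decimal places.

16.54%

The 108-period growth factor is 739,800/168,680 = 4.38582.
r/12 = 4.38582^(1/108) − 1 ≈ 0.0137828, so r ≈ 12·0.0137828 = 16.53935%.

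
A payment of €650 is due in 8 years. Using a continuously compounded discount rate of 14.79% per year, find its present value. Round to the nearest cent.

P = A·e^(−rt) = 650·e^(−1.1832).
e^(−1.1832) ≈ 0.306297018, so P ≈ 199.0931.

€199.09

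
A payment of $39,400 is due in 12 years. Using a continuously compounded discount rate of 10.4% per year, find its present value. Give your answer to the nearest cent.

P = A·e^(−rt) = 39,400·e^(−1.248).
e^(−1.248) ≈ 0.28707837985, so P ≈ 11,310.8882.

$11,310.89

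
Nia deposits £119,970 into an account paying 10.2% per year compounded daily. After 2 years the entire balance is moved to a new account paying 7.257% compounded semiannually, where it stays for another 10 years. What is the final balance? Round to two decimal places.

£300,082.45

Phase 1: 119,970·(1 + 0.102/365)^730 ≈ 147,114.7968.
Phase 2: 147,114.7968·(1 + 0.036285)^20 ≈ 300,082.4479.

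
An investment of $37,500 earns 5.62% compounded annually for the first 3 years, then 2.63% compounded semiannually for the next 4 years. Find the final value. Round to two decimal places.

After 3 years at 5.62%: 37,500 × 1.1782528243 ≈ 44,184.4809.
Then 4 years at 2.63%: 44,184.4809 × 1.1101712854 ≈ 49,052.3420.

$49,052.34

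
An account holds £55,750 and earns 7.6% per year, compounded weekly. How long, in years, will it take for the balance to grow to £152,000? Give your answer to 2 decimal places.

(1 + 0.00146154)^(52t) = 152,000/55,750 = 2.7265.
52t·ln(1 + 0.00146154) = ln(2.7265); 52t = 1.003/0.00146047 ≈ 686.7667.
t ≈ 13.2071 years.

13.21 years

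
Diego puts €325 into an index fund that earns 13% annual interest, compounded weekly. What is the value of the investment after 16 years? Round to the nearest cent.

€2,594.71

Periodic rate = 13%/52 = 0.0025; periods = 52·16 = 832.
A = 325·(1 + 0.0025)^832 ≈ 325·7.983718858 ≈ 2,594.7086.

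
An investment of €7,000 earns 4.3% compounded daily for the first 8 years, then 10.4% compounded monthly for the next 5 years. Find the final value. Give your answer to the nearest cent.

€16,570.92

Phase 1: 7,000·(1 + 0.043/365)^2920 ≈ 9,873.8504.
Phase 2: 9,873.8504·(1 + 0.104/12)^60 ≈ 16,570.9223.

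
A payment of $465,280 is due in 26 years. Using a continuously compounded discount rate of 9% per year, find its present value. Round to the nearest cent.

P = A·e^(−rt) = 465,280·e^(−2.34).
e^(−2.34) ≈ 0.0963276382305, so P ≈ 44,819.3235.

$44,819.32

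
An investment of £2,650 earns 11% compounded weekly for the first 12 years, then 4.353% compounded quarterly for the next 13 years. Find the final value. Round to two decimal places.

After 12 years at 11%: 2,650 × 3.7382059805 ≈ 9,906.2458.
Then 13 years at 4.353%: 9,906.2458 × 1.7556392042 ≈ 17,391.7936.

£17,391.79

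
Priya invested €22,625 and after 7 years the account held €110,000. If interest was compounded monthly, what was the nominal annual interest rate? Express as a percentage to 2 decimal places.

The 84-period growth factor is 110,000/22,625 = 4.86188.
r/12 = 4.86188^(1/84) − 1 ≈ 0.0190048, so r ≈ 12·0.0190048 = 22.80579%.

22.81%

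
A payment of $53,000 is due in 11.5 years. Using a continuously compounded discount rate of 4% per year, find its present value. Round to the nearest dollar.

$33,458

P = A·e^(−rt) = 53,000·e^(−0.46).
e^(−0.46) ≈ 0.63128364551, so P ≈ 33,458.0332.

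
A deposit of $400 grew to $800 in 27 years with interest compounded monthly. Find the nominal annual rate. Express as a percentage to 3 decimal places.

2.570%

(1 + r/12)^324 = 800/400 = 2.
1 + r/12 = 2^(1/324) ≈ 1.002142, so r/12 ≈ 0.00214163.
r ≈ 12·0.00214163 = 2.56996%.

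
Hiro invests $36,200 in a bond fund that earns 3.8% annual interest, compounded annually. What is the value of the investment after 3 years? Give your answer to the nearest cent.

$40,485.60

Annual rate = 3.8% = 0.038; years = 3.
A = 36,200·(1 + 0.038)^3 ≈ 36,200·1.118386872 ≈ 40,485.6048.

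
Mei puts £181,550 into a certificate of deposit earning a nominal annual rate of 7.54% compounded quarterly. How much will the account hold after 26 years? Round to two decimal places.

£1,266,083.16

Growth factor = (1 + 0.01885)^104 ≈ 6.973743635497.
A ≈ 181,550 × 6.973743635497 ≈ 1,266,083.1570.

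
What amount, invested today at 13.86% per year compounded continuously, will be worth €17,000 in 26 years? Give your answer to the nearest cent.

€462.83

P = A·e^(−rt) = 17,000·e^(−3.6036).
e^(−3.6036) ≈ 0.027225533892, so P ≈ 462.8341.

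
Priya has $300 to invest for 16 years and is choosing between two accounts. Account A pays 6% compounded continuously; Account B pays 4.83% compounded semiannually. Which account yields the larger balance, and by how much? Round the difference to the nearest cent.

Account A, by $139.70

A: e^(0.06·16) = e^0.96 ≈ 2.61169647, so 300 × 2.61169647 ≈ 783.5089.
B: (1 + 0.02415)^32 ≈ 2.14602224, so 300 × 2.14602224 ≈ 643.8067.
Difference ≈ 139.7023 in favor of A.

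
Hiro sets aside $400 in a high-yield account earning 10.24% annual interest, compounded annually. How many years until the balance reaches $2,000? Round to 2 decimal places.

16.51 years

We need (1 + 0.1024)^t = 5, so t = ln 5 / ln 1.1024 ≈ 16.5088.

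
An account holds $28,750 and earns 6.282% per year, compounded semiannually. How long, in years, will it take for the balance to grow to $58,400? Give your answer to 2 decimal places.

(1 + 0.03141)^(2t) = 58,400/28,750 = 2.0313.
2t·ln(1 + 0.03141) = ln(2.0313); 2t = 0.70868/0.0309268 ≈ 22.9147.
t ≈ 11.4573 years.

11.46 years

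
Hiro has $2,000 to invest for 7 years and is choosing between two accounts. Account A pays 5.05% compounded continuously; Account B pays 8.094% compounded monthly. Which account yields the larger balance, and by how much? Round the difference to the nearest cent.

Account A growth factor: e^(0.0505·7) = e^0.3535 ≈ 1.424042987; balance ≈ 2,848.0860.
Account B growth factor: (1 + 0.006745)^84 ≈ 1.758880906; balance ≈ 3,517.7618.
Account B is larger by 669.6758.

Account B, by $669.68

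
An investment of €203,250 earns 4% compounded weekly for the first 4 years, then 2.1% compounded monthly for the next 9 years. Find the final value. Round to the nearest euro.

After 4 years at 4%: 203,250 × 1.17343869417 ≈ 238,501.4146.
Then 9 years at 2.1%: 238,501.4146 × 1.20784142196 ≈ 288,071.8877.

€288,072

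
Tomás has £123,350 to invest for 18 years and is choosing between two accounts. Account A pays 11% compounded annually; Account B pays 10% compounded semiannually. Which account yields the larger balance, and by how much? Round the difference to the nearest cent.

Account A growth factor: (1 + 0.11)^18 ≈ 6.54355290652; balance ≈ 807,147.2510.
Account B growth factor: (1 + 0.05)^36 ≈ 5.79181613597; balance ≈ 714,420.5204.
Account A is larger by 92,726.7306.

Account A, by £92,726.73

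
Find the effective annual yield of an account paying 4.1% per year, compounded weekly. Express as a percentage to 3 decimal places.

4.184%

EAR = (1 + 4.1%/52)^52 − 1 = (1 + 0.000788462)^52 − 1.
(1 + 0.000788462)^52 ≈ 1.041835, so EAR ≈ 4.18353%.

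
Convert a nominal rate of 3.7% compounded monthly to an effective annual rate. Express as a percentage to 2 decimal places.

3.76%

One year is 12 periods at 0.00308333 each: (1 + 0.00308333)^12 ≈ 1.037634.
EAR = 1.037634 − 1 ≈ 3.76340%.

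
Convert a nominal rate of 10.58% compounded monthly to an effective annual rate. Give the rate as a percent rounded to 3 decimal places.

One year is 12 periods at 0.00881667 each: (1 + 0.00881667)^12 ≈ 1.111084.
EAR = 1.111084 − 1 ≈ 11.10842%.

11.108%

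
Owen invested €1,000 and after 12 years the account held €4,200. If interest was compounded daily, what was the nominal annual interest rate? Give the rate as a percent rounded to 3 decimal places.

(1 + r/365)^4380 = 4,200/1,000 = 4.2.
1 + r/365 = 4.2^(1/4380) ≈ 1.000328, so r/365 ≈ 0.000327699.
r ≈ 365·0.000327699 = 11.96100%.

11.961%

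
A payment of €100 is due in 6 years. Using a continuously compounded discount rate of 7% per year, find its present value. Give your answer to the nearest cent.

€65.70

P = A·e^(−rt) = 100·e^(−0.42).
e^(−0.42) ≈ 0.65704682, so P ≈ 65.7047.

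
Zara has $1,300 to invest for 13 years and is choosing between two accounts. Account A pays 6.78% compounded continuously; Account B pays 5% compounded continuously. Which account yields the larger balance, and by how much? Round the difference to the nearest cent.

Account A growth factor: e^(0.0678·13) = e^0.8814 ≈ 2.41427733; balance ≈ 3,138.5605.
Account B growth factor: e^(0.05·13) = e^0.65 ≈ 1.915540829; balance ≈ 2,490.2031.
Account A is larger by 648.3575.

Account A, by $648.36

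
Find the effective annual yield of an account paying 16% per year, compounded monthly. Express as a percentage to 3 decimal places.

17.227%

One year is 12 periods at 0.0133333 each: (1 + 0.0133333)^12 ≈ 1.172271.
EAR = 1.172271 − 1 ≈ 17.22708%.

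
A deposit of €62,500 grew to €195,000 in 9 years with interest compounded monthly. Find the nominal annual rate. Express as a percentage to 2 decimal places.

12.71%

(1 + r/12)^108 = 195,000/62,500 = 3.12.
1 + r/12 = 3.12^(1/108) ≈ 1.010591, so r/12 ≈ 0.0105912.
r ≈ 12·0.0105912 = 12.70942%.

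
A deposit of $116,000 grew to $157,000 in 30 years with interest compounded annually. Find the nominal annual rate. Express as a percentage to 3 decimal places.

1.014%

The 30-period growth factor is 157,000/116,000 = 1.35345.
r = 1.35345^(1/30) − 1 ≈ 0.0101396, i.e. 1.01396%.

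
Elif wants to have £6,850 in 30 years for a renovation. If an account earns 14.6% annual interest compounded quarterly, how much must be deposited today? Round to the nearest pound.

Periodic rate = 14.6%/4 = 0.0365; 120 periods.
P = 6,850/(1 + 0.0365)^120 ≈ 6,850/73.8442649 ≈ 92.7628.

£93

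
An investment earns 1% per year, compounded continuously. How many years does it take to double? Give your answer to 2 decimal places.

e^(0.01t) = 2, so 0.01t = ln 2 ≈ 0.69315.
t ≈ 0.69315/0.01 ≈ 69.3147.

69.31 years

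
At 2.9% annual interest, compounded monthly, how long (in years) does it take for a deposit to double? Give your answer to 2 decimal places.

23.93 years

(1 + 0.00241667)^(12t) = 2.
12t = ln 2 / ln(1 + 0.00241667) ≈ 0.69315/0.00241375 ≈ 287.1660.
t ≈ 23.9305.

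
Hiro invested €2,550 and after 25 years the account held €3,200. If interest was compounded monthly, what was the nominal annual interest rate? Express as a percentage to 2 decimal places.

The 300-period growth factor is 3,200/2,550 = 1.2549.
r/12 = 1.2549^(1/300) − 1 ≈ 0.000757145, so r ≈ 12·0.000757145 = 0.90857%.

0.91%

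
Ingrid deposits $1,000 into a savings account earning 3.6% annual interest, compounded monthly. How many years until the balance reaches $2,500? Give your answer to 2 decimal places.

25.49 years

We need (1 + 0.003)^(12t) = 2.5, so 12t = ln 2.5 / ln 1.003 ≈ 305.8882.
t ≈ 305.8882/12 = 25.4907 years.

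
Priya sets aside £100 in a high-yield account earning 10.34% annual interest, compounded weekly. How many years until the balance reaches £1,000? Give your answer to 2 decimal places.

(1 + 0.00198846)^(52t) = 1,000/100 = 10.
52t·ln(1 + 0.00198846) = ln(10); 52t = 2.3026/0.00198649 ≈ 1159.1241.
t ≈ 22.2908 years.

22.29 years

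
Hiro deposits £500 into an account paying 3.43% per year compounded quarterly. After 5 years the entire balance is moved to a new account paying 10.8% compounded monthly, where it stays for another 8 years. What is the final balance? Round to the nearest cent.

£1,401.80

Phase 1: 500·(1 + 0.008575)^20 ≈ 593.1083.
Phase 2: 593.1083·(1 + 0.009)^96 ≈ 1,401.7996.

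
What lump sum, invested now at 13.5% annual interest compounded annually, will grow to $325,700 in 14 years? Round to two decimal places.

$55,319.18

Growth factor = (1 + 0.135)^14 ≈ 5.88765103824.
P = 325,700/5.88765103824 ≈ 55,319.1753.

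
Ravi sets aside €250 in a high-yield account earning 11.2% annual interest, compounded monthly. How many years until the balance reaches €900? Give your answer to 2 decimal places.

We need (1 + 0.00933333)^(12t) = 3.6, so 12t = ln 3.6 / ln 1.009333 ≈ 137.8824.
t ≈ 137.8824/12 = 11.4902 years.

11.49 years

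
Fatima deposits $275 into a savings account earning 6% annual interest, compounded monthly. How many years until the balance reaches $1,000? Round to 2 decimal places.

21.57 years

(1 + 0.005)^(12t) = 1,000/275 = 3.6364.
12t·ln(1 + 0.005) = ln(3.6364); 12t = 1.291/0.00498754 ≈ 258.8418.
t ≈ 21.5701 years.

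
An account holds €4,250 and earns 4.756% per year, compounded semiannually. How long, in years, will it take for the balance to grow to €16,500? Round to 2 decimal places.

(1 + 0.02378)^(2t) = 16,500/4,250 = 3.8824.
2t·ln(1 + 0.02378) = ln(3.8824); 2t = 1.3564/0.0235017 ≈ 57.7168.
t ≈ 28.8584 years.

28.86 years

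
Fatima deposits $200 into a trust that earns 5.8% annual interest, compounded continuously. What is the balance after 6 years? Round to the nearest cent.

A = P·e^(rt) = 200·e^(0.058·6) = 200·e^0.348.
e^0.348 ≈ 1.41623225, so A ≈ 283.2464.

$283.25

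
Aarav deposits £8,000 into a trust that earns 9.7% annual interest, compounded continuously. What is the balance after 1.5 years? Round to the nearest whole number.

£9,253

A = P·e^(rt) = 8,000·e^(0.097·1.5) = 8,000·e^0.1455.
e^0.1455 ≈ 1.156617735, so A ≈ 9,252.9419.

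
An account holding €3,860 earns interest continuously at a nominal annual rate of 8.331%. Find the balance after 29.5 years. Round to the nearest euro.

A = P·e^(rt) = 3,860·e^(0.08331·29.5) = 3,860·e^2.457645.
e^2.457645 ≈ 11.677279141, so A ≈ 45,074.2975.

€45,074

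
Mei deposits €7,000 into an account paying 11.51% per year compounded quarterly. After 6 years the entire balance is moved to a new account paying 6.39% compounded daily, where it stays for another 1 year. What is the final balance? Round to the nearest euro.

€14,741

After 6 years at 11.51%: 7,000 × 1.9755573819 ≈ 13,828.9017.
Then 1 years at 6.39%: 13,828.9017 × 1.065979833 ≈ 14,741.3303.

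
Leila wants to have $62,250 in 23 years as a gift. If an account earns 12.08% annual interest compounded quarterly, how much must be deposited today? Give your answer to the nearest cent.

Periodic rate = 12.08%/4 = 0.0302; 92 periods.
P = 62,250/(1 + 0.0302)^92 ≈ 62,250/15.444796488 ≈ 4,030.4837.

$4,030.48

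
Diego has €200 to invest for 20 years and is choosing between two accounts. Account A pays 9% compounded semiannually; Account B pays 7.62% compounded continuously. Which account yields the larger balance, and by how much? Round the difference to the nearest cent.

A: (1 + 0.045)^40 ≈ 5.816364538, so 200 × 5.816364538 ≈ 1,163.2729.
B: e^(0.0762·20) = e^1.524 ≈ 4.59055072, so 200 × 4.59055072 ≈ 918.1101.
Difference ≈ 245.1628 in favor of A.

Account A, by €245.16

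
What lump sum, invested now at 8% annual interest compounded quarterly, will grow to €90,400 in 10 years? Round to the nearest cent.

Periodic rate = 8%/4 = 0.02; 40 periods.
P = 90,400/(1 + 0.02)^40 ≈ 90,400/2.2080396636 ≈ 40,941.2935.

€40,941.29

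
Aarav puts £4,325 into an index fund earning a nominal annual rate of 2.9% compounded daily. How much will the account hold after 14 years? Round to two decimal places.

Growth factor = (1 + 0.029/365)^5110 ≈ 1.500778348.
A ≈ 4,325 × 1.500778348 ≈ 6,490.8664.

£6,490.87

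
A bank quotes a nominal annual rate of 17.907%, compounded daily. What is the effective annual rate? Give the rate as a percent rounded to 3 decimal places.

19.605%

One year is 365 periods at 0.000490603 each: (1 + 0.000490603)^365 ≈ 1.196052.
EAR = 1.196052 − 1 ≈ 19.60519%.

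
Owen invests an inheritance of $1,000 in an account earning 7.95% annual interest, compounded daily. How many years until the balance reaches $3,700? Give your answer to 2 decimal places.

We need (1 + 0.000217808)^(365t) = 3.7, so 365t = ln 3.7 / ln 1.000218 ≈ 6007.4652.
t ≈ 6007.4652/365 = 16.4588 years.

16.46 years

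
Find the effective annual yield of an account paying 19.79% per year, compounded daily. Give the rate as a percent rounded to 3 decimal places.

21.878%

One year is 365 periods at 0.000542192 each: (1 + 0.000542192)^365 ≈ 1.218775.
EAR = 1.218775 − 1 ≈ 21.87751%.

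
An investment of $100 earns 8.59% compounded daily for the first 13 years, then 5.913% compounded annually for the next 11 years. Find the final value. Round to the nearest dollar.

$575

Phase 1: 100·(1 + 0.0859/365)^4745 ≈ 305.4356.
Phase 2: 305.4356·(1 + 0.05913)^11 ≈ 574.5946.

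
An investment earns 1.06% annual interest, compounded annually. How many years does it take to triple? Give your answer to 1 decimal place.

(1 + 0.0106)^t = 3.
t = ln 3 / ln(1 + 0.0106) ≈ 1.0986/0.0105442 ≈ 104.1910.

104.2 years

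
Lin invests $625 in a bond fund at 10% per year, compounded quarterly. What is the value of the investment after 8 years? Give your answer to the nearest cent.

Growth factor = (1 + 0.025)^32 ≈ 2.203756938.
A ≈ 625 × 2.203756938 ≈ 1,377.3481.

$1,377.35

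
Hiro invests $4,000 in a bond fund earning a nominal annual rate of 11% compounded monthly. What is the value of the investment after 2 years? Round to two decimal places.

Periodic rate = 11%/12 = 0.00916667; periods = 12·2 = 24.
A = 4,000·(1 + 0.11/12)^24 ≈ 4,000·1.244828521 ≈ 4,979.3141.

$4,979.31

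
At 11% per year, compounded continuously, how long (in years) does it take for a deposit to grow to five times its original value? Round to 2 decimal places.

e^(0.11t) = 5, so 0.11t = ln 5 ≈ 1.6094.
t ≈ 1.6094/0.11 ≈ 14.6313.

14.63 years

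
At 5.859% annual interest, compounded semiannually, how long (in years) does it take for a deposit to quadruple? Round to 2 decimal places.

24.01 years

(1 + 0.029295)^(2t) = 4.
2t = ln 4 / ln(1 + 0.029295) ≈ 1.3863/0.0288741 ≈ 48.0117.
t ≈ 24.0058.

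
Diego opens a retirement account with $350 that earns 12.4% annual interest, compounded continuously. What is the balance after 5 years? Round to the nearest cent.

$650.62

A = P·e^(rt) = 350·e^(0.124·5) = 350·e^0.62.
e^0.62 ≈ 1.85892804, so A ≈ 650.6248.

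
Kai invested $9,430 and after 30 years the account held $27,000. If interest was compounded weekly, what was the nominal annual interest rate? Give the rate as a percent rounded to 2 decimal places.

(1 + r/52)^1560 = 27,000/9,430 = 2.8632.
1 + r/52 = 2.8632^(1/1560) ≈ 1.000675, so r/52 ≈ 0.000674548.
r ≈ 52·0.000674548 = 3.50765%.

3.51%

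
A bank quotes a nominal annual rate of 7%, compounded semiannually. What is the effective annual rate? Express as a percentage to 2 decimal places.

7.12%

One year is 2 periods at 0.035 each: (1 + 0.035)^2 ≈ 1.071225.
EAR = 1.071225 − 1 ≈ 7.12250%.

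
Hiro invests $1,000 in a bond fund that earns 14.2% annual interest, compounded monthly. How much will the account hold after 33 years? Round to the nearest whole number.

Growth factor = (1 + 0.142/12)^396 ≈ 105.476829206.
A ≈ 1,000 × 105.476829206 ≈ 105,476.8292.

$105,477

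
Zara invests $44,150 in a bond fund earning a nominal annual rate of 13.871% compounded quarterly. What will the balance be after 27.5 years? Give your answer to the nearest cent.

$1,877,073.44

Periodic rate = 13.871%/4 = 0.0346775; periods = 4·27.5 = 110.
A = 44,150·(1 + 0.0346775)^110 ≈ 44,150·42.51581972424 ≈ 1,877,073.4408.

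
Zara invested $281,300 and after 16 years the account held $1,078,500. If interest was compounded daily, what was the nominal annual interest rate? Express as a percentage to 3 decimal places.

(1 + r/365)^5840 = 1,078,500/281,300 = 3.83399.
1 + r/365 = 3.83399^(1/5840) ≈ 1.00023, so r/365 ≈ 0.000230147.
r ≈ 365·0.000230147 = 8.40037%.

8.400%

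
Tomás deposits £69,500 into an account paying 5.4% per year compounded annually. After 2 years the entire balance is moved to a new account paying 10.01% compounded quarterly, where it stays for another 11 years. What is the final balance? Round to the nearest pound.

After 2 years at 5.4%: 69,500 × 1.110916 ≈ 77,208.6620.
Then 11 years at 10.01%: 77,208.6620 × 2.96699041753 ≈ 229,077.3603.

£229,077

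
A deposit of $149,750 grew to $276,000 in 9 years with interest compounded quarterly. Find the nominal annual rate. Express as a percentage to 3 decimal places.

The 36-period growth factor is 276,000/149,750 = 1.84307.
r/4 = 1.84307^(1/36) − 1 ≈ 0.0171293, so r ≈ 4·0.0171293 = 6.85173%.

6.852%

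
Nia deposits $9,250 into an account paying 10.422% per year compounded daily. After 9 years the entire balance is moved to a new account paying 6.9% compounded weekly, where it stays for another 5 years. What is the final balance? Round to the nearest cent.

$33,356.11

After 9 years at 10.422%: 9,250 × 2.554473441 ≈ 23,628.8793.
Then 5 years at 6.9%: 23,628.8793 × 1.4116670459 ≈ 33,356.1103.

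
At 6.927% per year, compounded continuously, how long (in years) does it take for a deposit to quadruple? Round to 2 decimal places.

20.01 years

e^(0.06927t) = 4, so 0.06927t = ln 4 ≈ 1.3863.
t ≈ 1.3863/0.06927 ≈ 20.0129.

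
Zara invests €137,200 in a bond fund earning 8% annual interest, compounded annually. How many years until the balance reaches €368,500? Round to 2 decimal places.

12.84 years

We need (1 + 0.08)^t = 2.6859, so t = ln 2.6859 / ln 1.08 ≈ 12.8377.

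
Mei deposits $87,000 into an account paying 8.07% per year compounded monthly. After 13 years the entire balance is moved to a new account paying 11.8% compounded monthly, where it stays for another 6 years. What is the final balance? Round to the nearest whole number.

After 13 years at 8.07%: 87,000 × 2.84507132428 ≈ 247,521.2052.
Then 6 years at 11.8%: 247,521.2052 × 2.02291927323 ≈ 500,715.4166.

$500,715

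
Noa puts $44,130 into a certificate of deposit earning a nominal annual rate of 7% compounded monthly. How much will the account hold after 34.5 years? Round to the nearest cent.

$490,351.92

Growth factor = (1 + 0.07/12)^414 ≈ 11.1115323905.
A ≈ 44,130 × 11.1115323905 ≈ 490,351.9244.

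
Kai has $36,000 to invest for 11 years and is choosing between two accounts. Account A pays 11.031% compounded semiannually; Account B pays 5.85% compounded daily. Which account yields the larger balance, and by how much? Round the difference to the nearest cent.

Account A growth factor: (1 + 0.055155)^22 ≈ 3.25805001821; balance ≈ 117,289.8007.
Account B growth factor: (1 + 0.0585/365)^4015 ≈ 1.903032064; balance ≈ 68,509.1543.
Account A is larger by 48,780.6464.

Account A, by $48,780.65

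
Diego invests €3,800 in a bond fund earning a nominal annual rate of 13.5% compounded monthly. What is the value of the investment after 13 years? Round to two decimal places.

€21,762.81

Periodic rate = 13.5%/12 = 0.01125; periods = 12·13 = 156.
A = 3,800·(1 + 0.01125)^156 ≈ 3,800·5.7270556181 ≈ 21,762.8113.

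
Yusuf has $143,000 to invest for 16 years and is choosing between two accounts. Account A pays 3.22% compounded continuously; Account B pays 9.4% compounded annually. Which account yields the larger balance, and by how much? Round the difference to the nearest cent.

Account B, by $362,644.97

A: e^(0.0322·16) = e^0.5152 ≈ 1.67397326297, so 143,000 × 1.67397326297 ≈ 239,378.1766.
B: (1 + 0.094)^16 ≈ 4.20995207491, so 143,000 × 4.20995207491 ≈ 602,023.1467.
Difference ≈ 362,644.9701 in favor of B.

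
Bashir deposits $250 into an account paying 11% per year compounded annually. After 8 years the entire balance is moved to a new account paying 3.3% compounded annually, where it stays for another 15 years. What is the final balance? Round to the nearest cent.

Phase 1: 250·(1 + 0.11)^8 ≈ 576.1344.
Phase 2: 576.1344·(1 + 0.033)^15 ≈ 937.6239.

$937.62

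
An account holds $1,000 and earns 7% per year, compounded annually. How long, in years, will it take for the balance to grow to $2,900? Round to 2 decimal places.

15.74 years

(1 + 0.07)^t = 2,900/1,000 = 2.9.
t·ln(1 + 0.07) = ln(2.9); t = 1.0647/0.0676586 ≈ 15.7365.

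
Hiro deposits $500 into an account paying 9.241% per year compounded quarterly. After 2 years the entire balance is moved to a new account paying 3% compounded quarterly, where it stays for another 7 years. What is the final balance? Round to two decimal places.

$739.92

After 2 years at 9.241%: 500 × 1.20047513 ≈ 600.2376.
Then 7 years at 3%: 600.2376 × 1.23271175 ≈ 739.9199.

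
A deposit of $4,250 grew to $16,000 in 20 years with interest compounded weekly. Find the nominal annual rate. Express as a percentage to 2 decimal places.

6.63%

(1 + r/52)^1040 = 16,000/4,250 = 3.76471.
1 + r/52 = 3.76471^(1/1040) ≈ 1.001275, so r/52 ≈ 0.0012755.
r ≈ 52·0.0012755 = 6.63258%.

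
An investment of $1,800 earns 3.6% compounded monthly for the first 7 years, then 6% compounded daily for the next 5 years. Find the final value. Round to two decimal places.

After 7 years at 3.6%: 1,800 × 1.286110766 ≈ 2,314.9994.
Then 5 years at 6%: 2,314.9994 × 1.349825527 ≈ 3,124.8453.

$3,124.85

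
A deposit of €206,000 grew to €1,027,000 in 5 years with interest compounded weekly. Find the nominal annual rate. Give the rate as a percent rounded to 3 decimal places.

(1 + r/52)^260 = 1,027,000/206,000 = 4.98544.
1 + r/52 = 4.98544^(1/260) ≈ 1.006198, so r/52 ≈ 0.00619806.
r ≈ 52·0.00619806 = 32.22989%.

32.230%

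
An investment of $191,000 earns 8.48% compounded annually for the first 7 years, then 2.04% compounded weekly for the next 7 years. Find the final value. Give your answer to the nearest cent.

$389,480.93

After 7 years at 8.48%: 191,000 × 1.76785945527 ≈ 337,661.1560.
Then 7 years at 2.04%: 337,661.1560 × 1.15346677728 ≈ 389,480.9254.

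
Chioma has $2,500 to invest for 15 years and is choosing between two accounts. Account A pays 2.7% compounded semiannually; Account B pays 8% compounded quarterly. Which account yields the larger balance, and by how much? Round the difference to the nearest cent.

Account A growth factor: (1 + 0.0135)^30 ≈ 1.495245799; balance ≈ 3,738.1145.
Account B growth factor: (1 + 0.02)^60 ≈ 3.281030788; balance ≈ 8,202.5770.
Account B is larger by 4,464.4625.

Account B, by $4,464.46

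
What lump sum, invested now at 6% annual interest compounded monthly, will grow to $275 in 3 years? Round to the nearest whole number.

$230

Growth factor = (1 + 0.005)^36 ≈ 1.19668052.
P = 275/1.19668052 ≈ 229.8024.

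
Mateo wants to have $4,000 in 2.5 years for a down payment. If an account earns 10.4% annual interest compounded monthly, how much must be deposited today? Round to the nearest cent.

Periodic rate = 10.4%/12 = 0.00866667; 30 periods.
P = 4,000/(1 + 0.104/12)^30 ≈ 4,000/1.29547808 ≈ 3,087.6632.

$3,087.66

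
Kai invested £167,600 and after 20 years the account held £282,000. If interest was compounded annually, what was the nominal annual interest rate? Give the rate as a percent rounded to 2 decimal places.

2.64%

(1 + r)^20 = 282,000/167,600 = 1.68258.
1 + r = 1.68258^(1/20) ≈ 1.026358, so r ≈ 0.0263577.
r ≈ 2.63577%.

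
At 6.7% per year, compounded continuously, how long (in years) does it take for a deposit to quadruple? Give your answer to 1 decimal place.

20.7 years

e^(0.067t) = 4, so 0.067t = ln 4 ≈ 1.3863.
t ≈ 1.3863/0.067 ≈ 20.6910.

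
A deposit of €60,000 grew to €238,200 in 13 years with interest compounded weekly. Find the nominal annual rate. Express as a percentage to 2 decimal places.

10.62%

The 676-period growth factor is 238,200/60,000 = 3.97.
r/52 = 3.97^(1/676) − 1 ≈ 0.00204168, so r ≈ 52·0.00204168 = 10.61672%.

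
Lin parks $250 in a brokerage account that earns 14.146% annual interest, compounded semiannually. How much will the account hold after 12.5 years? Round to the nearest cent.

$1,380.19

Growth factor = (1 + 0.07073)^25 ≈ 5.520765185.
A ≈ 250 × 5.520765185 ≈ 1,380.1913.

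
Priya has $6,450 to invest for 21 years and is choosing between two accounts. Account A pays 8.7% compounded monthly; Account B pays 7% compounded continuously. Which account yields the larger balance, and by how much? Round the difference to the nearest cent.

Account A growth factor: (1 + 0.00725)^252 ≈ 6.1743830248; balance ≈ 39,824.7705.
Account B growth factor: e^(0.07·21) = e^1.47 ≈ 4.3492351411; balance ≈ 28,052.5667.
Account A is larger by 11,772.2039.

Account A, by $11,772.20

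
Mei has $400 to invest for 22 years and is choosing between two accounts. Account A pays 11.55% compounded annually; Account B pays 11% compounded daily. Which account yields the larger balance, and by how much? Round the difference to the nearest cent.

Account A growth factor: (1 + 0.1155)^22 ≈ 11.07466611; balance ≈ 4,429.8664.
Account B growth factor: (1 + 0.11/365)^8030 ≈ 11.24176; balance ≈ 4,496.7040.
Account B is larger by 66.8376.

Account B, by $66.84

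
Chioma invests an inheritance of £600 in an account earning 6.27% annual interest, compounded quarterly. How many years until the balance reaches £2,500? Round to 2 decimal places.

22.94 years

We need (1 + 0.015675)^(4t) = 4.1667, so 4t = ln 4.1667 / ln 1.015675 ≈ 91.7558.
t ≈ 91.7558/4 = 22.9390 years.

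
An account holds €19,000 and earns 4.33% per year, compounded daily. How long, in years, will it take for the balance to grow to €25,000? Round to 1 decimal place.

6.3 years

(1 + 0.00011863)^(365t) = 25,000/19,000 = 1.3158.
365t·ln(1 + 0.00011863) = ln(1.3158); 365t = 0.27444/0.000118623 ≈ 2313.5194.
t ≈ 6.3384 years.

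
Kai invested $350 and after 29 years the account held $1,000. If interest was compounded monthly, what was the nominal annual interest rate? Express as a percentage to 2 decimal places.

The 348-period growth factor is 1,000/350 = 2.85714.
r/12 = 2.85714^(1/348) − 1 ≈ 0.00302129, so r ≈ 12·0.00302129 = 3.62554%.

3.63%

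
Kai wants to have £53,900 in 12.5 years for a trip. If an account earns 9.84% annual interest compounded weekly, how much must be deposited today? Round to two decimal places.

Periodic rate = 9.84%/52 = 0.00189231; 650 periods.
P = 53,900/(1 + 0.0984/52)^650 ≈ 53,900/3.4172553404 ≈ 15,772.8922.

£15,772.89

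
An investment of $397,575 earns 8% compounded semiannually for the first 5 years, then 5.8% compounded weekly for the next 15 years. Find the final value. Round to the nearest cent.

After 5 years at 8%: 397,575 × 1.480244284918 ≈ 588,508.1216.
Then 15 years at 5.8%: 588,508.1216 × 2.385753883669 ≈ 1,404,035.5366.

$1,404,035.54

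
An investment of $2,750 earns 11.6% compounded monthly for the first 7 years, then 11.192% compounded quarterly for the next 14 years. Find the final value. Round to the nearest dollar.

Phase 1: 2,750·(1 + 0.116/12)^84 ≈ 6,170.0155.
Phase 2: 6,170.0155·(1 + 0.02798)^56 ≈ 28,935.2682.

$28,935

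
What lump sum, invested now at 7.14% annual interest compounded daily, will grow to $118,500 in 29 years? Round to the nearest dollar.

Growth factor = (1 + 0.0714/365)^10585 ≈ 7.92797389853.
P = 118,500/7.92797389853 ≈ 14,947.0724.

$14,947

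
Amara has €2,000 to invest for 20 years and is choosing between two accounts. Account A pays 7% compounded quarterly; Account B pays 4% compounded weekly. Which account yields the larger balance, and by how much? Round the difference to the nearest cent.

Account A, by €3,563.07

A: (1 + 0.0175)^80 ≈ 4.006391924, so 2,000 × 4.006391924 ≈ 8,012.7838.
B: (1 + 0.04/52)^1040 ≈ 2.224856603, so 2,000 × 2.224856603 ≈ 4,449.7132.
Difference ≈ 3,563.0706 in favor of A.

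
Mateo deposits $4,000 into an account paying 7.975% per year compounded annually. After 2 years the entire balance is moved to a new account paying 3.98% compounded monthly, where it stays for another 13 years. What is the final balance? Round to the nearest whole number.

Phase 1: 4,000·(1 + 0.07975)^2 ≈ 4,663.4402.
Phase 2: 4,663.4402·(1 + 0.0398/12)^156 ≈ 7,816.9722.

$7,817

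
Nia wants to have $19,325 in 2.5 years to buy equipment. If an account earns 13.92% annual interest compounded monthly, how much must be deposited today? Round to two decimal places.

Periodic rate = 13.92%/12 = 0.0116; 30 periods.
P = 19,325/(1 + 0.0116)^30 ≈ 19,325/1.4133984808 ≈ 13,672.7188.

$13,672.72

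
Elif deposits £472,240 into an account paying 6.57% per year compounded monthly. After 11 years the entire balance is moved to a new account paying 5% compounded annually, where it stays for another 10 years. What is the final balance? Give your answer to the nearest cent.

Phase 1: 472,240·(1 + 0.005475)^132 ≈ 970,892.8687.
Phase 2: 970,892.8687·(1 + 0.05)^10 ≈ 1,581,482.1770.

£1,581,482.18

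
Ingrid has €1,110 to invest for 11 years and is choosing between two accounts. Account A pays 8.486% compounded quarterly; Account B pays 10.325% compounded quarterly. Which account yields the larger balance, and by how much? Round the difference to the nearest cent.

Account B, by €610.92

Account A growth factor: (1 + 0.021215)^44 ≈ 2.518582327; balance ≈ 2,795.6264.
Account B growth factor: (1 + 0.0258125)^44 ≈ 3.068961364; balance ≈ 3,406.5471.
Account B is larger by 610.9207.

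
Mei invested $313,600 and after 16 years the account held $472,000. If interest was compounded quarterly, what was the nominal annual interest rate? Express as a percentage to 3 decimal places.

2.564%

(1 + r/4)^64 = 472,000/313,600 = 1.5051.
1 + r/4 = 1.5051^(1/64) ≈ 1.006409, so r/4 ≈ 0.0064089.
r ≈ 4·0.0064089 = 2.56356%.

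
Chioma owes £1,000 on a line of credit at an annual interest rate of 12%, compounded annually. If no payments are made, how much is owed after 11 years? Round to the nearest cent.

Growth factor = (1 + 0.12)^11 ≈ 3.478549993.
A ≈ 1,000 × 3.478549993 ≈ 3,478.5500.

£3,478.55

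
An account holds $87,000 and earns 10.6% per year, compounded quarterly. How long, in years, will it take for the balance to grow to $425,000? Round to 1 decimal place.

15.2 years

(1 + 0.0265)^(4t) = 425,000/87,000 = 4.8851.
4t·ln(1 + 0.0265) = ln(4.8851); 4t = 1.5862/0.026155 ≈ 60.6455.
t ≈ 15.1614 years.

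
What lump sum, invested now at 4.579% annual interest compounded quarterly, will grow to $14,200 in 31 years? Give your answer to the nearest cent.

Growth factor = (1 + 0.0114475)^124 ≈ 4.101803161.
P = 14,200/4.101803161 ≈ 3,461.8921.

$3,461.89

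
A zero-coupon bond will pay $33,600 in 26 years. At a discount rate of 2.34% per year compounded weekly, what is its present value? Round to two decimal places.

$18,288.33

Periodic rate = 2.34%/52 = 0.00045; 1352 periods.
P = 33,600/(1 + 0.00045)^1352 ≈ 33,600/1.8372376218 ≈ 18,288.3257.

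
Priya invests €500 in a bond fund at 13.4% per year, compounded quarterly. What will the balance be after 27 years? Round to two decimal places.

€17,559.09

Periodic rate = 13.4%/4 = 0.0335; periods = 4·27 = 108.
A = 500·(1 + 0.0335)^108 ≈ 500·35.118175434 ≈ 17,559.0877.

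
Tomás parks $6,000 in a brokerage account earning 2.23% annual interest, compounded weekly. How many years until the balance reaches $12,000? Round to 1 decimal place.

We need (1 + 0.000428846)^(52t) = 2, so 52t = ln 2 / ln 1.000429 ≈ 1616.6539.
t ≈ 1616.6539/52 = 31.0895 years.

31.1 years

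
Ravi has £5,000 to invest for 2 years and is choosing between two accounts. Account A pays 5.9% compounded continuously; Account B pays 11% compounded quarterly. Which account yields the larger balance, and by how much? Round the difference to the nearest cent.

Account B, by £585.68

A: e^(0.059·2) = e^0.118 ≈ 1.125244111, so 5,000 × 1.125244111 ≈ 5,626.2206.
B: (1 + 0.0275)^8 ≈ 1.242380552, so 5,000 × 1.242380552 ≈ 6,211.9028.
Difference ≈ 585.6822 in favor of B.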